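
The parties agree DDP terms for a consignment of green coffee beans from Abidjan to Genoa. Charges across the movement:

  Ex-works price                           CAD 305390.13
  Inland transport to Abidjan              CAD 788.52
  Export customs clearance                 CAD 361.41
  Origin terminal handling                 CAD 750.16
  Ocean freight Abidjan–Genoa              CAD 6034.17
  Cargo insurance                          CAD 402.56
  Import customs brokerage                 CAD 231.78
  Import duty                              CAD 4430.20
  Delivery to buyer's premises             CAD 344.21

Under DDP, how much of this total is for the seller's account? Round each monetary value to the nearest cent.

DDP: the seller bears all costs including import duty.
Seller's account: goods 305390.13 + inland to port 788.52 + export clearance 361.41 + origin terminal 750.16 + freight 6034.17 + insurance 402.56 + brokerage 231.78 + duty 4430.20 + delivery 344.21 = 318733.14
Buyer's account: 0.00

Seller's account: CAD 318733.14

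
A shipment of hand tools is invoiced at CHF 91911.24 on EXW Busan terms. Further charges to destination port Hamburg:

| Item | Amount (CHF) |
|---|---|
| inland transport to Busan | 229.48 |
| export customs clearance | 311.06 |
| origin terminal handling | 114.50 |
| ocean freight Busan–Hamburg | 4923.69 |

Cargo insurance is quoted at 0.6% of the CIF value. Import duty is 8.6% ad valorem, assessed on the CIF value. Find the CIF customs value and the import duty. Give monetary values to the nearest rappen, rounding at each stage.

CIF value: CHF 98078.44; import duty: CHF 8434.75

Let C be the CIF value. C = EXW price + pre-shipment costs + freight + 0.6% × C
C − 0.6% × C = 91911.24 + 229.48 + 311.06 + 114.50 + 4923.69
0.994 × C = 97489.97
C = 97489.97 / 0.994 = 98078.44
Insurance premium = 0.6% × 98078.44 = 588.47
Import duty = 98078.44 × 8.6% = 8434.75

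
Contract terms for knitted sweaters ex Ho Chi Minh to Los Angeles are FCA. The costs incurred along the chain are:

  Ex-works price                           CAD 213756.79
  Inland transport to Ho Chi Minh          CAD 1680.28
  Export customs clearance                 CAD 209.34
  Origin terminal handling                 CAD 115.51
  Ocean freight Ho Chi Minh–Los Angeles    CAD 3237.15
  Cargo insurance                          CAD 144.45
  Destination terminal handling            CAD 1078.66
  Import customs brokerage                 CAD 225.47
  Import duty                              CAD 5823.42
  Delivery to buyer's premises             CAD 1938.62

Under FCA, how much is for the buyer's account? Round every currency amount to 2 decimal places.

Buyer's account: CAD 12563.28

FCA: the seller delivers export-cleared goods to the carrier; the buyer bears costs from that point.
Seller's account: goods 213756.79 + inland to port 1680.28 + export clearance 209.34 = 215646.41
Buyer's account: origin terminal 115.51 + freight 3237.15 + insurance 144.45 + destination terminal 1078.66 + brokerage 225.47 + duty 5823.42 + delivery 1938.62 = 12563.28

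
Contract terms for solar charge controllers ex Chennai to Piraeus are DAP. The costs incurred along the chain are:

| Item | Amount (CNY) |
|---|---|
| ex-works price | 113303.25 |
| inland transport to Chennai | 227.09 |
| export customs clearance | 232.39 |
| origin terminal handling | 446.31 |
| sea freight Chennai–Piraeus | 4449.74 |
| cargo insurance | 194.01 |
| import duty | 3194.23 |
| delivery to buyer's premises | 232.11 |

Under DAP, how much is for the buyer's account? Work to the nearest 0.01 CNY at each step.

DAP: the seller bears all costs to the named destination except import duty and clearance.
Seller's account: goods 113303.25 + inland to port 227.09 + export clearance 232.39 + origin terminal 446.31 + freight 4449.74 + insurance 194.01 + delivery 232.11 = 119084.90
Buyer's account: duty 3194.23 = 3194.23

Buyer's account: CNY 3194.23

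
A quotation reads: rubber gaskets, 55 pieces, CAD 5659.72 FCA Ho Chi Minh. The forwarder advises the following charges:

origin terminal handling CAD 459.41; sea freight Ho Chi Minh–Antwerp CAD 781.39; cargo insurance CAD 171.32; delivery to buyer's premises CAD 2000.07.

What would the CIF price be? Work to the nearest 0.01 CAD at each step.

Not relevant to the conversion: delivery — on the buyer under both terms; not part of either seller's price.
From FCA to CIF, the seller additionally bears: origin terminal, freight, insurance.
CIF price = 5659.72 + 459.41 + 781.39 + 171.32 = 7071.84

CIF price: CAD 7071.84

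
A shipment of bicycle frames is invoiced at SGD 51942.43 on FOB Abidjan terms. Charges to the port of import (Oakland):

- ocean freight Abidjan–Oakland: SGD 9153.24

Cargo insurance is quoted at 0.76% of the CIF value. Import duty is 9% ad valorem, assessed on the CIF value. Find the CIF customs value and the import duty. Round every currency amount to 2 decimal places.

Let C be the CIF value. C = FOB price + freight + 0.76% × C
C − 0.76% × C = 51942.43 + 9153.24
0.9924 × C = 61095.67
C = 61095.67 / 0.9924 = 61563.55
Insurance premium = 0.76% × 61563.55 = 467.88
Import duty = 61563.55 × 9% = 5540.72

CIF value: SGD 61563.55; import duty: SGD 5540.72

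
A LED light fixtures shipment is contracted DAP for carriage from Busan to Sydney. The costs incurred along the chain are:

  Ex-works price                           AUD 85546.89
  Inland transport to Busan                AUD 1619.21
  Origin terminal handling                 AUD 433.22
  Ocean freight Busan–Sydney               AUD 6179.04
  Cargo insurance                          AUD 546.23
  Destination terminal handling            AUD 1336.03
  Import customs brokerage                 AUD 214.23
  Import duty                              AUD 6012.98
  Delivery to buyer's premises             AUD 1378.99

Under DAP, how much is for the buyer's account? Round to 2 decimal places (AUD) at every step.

DAP: the seller bears all costs to the named destination except import duty and clearance.
Seller's account: goods 85546.89 + inland to port 1619.21 + origin terminal 433.22 + freight 6179.04 + insurance 546.23 + destination terminal 1336.03 + delivery 1378.99 = 97039.61
Buyer's account: brokerage 214.23 + duty 6012.98 = 6227.21

Buyer's account: AUD 6227.21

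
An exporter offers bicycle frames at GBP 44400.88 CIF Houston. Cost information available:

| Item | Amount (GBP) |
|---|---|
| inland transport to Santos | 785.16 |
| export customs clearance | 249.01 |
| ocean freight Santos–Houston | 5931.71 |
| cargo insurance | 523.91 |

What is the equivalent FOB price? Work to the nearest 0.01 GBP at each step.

Not relevant to the conversion: export clearance, inland to port — on the seller under both CIF and FOB; already in the CIF price and stays in the FOB price.
From CIF to FOB, the seller no longer bears: freight, insurance.
FOB price = 44400.88 − 5931.71 − 523.91 = 37945.26

FOB price: GBP 37945.26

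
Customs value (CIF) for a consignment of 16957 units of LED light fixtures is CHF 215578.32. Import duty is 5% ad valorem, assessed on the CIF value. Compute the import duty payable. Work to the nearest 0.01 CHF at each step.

Import duty: CHF 10778.92

Import duty = 215578.32 × 5% = 10778.92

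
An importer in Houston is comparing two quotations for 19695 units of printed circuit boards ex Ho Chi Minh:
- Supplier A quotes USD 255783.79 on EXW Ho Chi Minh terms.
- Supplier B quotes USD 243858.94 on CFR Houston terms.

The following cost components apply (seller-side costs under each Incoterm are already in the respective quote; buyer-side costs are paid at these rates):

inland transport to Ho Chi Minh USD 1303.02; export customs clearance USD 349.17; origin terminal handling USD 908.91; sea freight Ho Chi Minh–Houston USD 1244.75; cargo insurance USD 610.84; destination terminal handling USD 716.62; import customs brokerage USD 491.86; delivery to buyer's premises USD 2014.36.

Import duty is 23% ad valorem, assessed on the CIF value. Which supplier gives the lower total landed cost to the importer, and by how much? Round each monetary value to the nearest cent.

Supplier A (EXW):
CIF value = EXW price + inland to port + export clearance + origin terminal + freight + insurance = 255783.79 + 1303.02 + 349.17 + 908.91 + 1244.75 + 610.84 = 260200.48
Import duty = 260200.48 × 23% = 59846.11
Buyer bears (A): 1303.02 + 349.17 + 908.91 + 1244.75 + 610.84 + 716.62 + 491.86 + 2014.36 = 7639.53
Landed cost (A) = invoice 255783.79 + 7639.53 + duty 59846.11 = 323269.43
Supplier B (CFR):
CIF value = CFR price + insurance = 243858.94 + 610.84 = 244469.78
Import duty = 244469.78 × 23% = 56228.05
Buyer bears (B): 610.84 + 716.62 + 491.86 + 2014.36 = 3833.68
Landed cost (B) = invoice 243858.94 + 3833.68 + duty 56228.05 = 303920.67
Difference = |323269.43 − 303920.67| = 19348.76

Supplier B is cheaper by USD 19348.76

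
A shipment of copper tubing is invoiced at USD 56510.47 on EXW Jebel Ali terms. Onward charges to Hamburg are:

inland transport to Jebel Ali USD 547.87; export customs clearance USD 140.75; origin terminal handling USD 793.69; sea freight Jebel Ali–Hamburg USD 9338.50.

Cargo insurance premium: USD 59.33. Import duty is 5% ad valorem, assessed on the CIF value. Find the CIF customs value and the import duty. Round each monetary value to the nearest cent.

CIF = EXW price + pre-shipment costs + freight + insurance
CIF = 56510.47 + 547.87 + 140.75 + 793.69 + 9338.50 + 59.33 = 67390.61
Import duty = 67390.61 × 5% = 3369.53

CIF value: USD 67390.61; import duty: USD 3369.53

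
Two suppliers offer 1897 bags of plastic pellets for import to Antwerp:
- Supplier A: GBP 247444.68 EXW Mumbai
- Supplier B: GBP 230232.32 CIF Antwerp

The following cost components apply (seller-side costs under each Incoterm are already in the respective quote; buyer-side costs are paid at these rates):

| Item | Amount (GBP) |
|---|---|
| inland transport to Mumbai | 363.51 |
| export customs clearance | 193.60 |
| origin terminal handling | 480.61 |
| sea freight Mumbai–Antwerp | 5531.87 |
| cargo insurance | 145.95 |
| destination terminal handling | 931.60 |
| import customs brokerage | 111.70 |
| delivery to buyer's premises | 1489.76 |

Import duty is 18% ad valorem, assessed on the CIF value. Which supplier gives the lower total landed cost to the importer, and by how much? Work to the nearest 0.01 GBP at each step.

Supplier B is cheaper by GBP 28234.92

Supplier A (EXW):
CIF value = EXW price + inland to port + export clearance + origin terminal + freight + insurance = 247444.68 + 363.51 + 193.60 + 480.61 + 5531.87 + 145.95 = 254160.22
Import duty = 254160.22 × 18% = 45748.84
Buyer bears (A): 363.51 + 193.60 + 480.61 + 5531.87 + 145.95 + 931.60 + 111.70 + 1489.76 = 9248.60
Landed cost (A) = invoice 247444.68 + 9248.60 + duty 45748.84 = 302442.12
Supplier B (CIF):
The CIF price already equals the CIF value: 230232.32
Import duty = 230232.32 × 18% = 41441.82
Buyer bears (B): 931.60 + 111.70 + 1489.76 = 2533.06
Landed cost (B) = invoice 230232.32 + 2533.06 + duty 41441.82 = 274207.20
Difference = |302442.12 − 274207.20| = 28234.92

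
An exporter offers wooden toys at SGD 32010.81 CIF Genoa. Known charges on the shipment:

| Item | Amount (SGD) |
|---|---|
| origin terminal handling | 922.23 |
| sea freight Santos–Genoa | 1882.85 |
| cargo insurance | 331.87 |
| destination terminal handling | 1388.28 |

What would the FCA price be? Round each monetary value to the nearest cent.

FCA price: SGD 28873.86

Not relevant to the conversion: destination terminal — on the buyer under both terms; not part of either seller's price.
From CIF to FCA, the seller no longer bears: origin terminal, freight, insurance.
FCA price = 32010.81 − 922.23 − 1882.85 − 331.87 = 28873.86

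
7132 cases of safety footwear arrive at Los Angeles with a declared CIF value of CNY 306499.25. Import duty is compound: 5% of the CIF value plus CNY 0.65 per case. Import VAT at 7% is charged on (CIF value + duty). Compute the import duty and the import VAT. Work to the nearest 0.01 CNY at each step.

Ad valorem component: 306499.25 × 5% = 15324.96
Specific component: 7132 × 0.65 = 4635.80
Import duty = 15324.96 + 4635.80 = 19960.76
VAT base = CIF + duty = 306499.25 + 19960.76 = 326460.01
Import VAT = 326460.01 × 7% = 22852.20

Import duty: CNY 19960.76; import VAT: CNY 22852.20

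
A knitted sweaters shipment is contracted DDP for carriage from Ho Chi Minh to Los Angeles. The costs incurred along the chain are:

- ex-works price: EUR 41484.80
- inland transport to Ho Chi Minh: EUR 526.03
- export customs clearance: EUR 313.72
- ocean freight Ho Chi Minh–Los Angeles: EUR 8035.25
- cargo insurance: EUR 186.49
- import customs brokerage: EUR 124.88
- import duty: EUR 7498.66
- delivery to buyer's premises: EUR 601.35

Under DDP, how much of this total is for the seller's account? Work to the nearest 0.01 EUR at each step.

DDP: the seller bears all costs including import duty.
Seller's account: goods 41484.80 + inland to port 526.03 + export clearance 313.72 + freight 8035.25 + insurance 186.49 + brokerage 124.88 + duty 7498.66 + delivery 601.35 = 58771.18
Buyer's account: 0.00

Seller's account: EUR 58771.18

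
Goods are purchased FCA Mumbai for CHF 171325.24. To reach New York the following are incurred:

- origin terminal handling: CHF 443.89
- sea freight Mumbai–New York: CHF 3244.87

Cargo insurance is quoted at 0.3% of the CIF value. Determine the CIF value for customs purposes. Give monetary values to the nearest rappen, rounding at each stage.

Let C be the CIF value. C = FCA price + pre-shipment costs + freight + 0.3% × C
C − 0.3% × C = 171325.24 + 443.89 + 3244.87
0.997 × C = 175014.00
C = 175014.00 / 0.997 = 175540.62
Insurance premium = 0.3% × 175540.62 = 526.62

CIF value: CHF 175540.62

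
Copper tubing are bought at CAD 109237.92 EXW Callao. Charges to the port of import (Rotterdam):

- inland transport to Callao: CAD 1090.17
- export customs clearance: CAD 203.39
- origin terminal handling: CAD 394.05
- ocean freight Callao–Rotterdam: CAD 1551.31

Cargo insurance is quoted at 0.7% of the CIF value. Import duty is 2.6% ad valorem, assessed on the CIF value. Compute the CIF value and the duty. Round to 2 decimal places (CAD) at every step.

CIF value: CAD 113269.73; import duty: CAD 2945.01

Let C be the CIF value. C = EXW price + pre-shipment costs + freight + 0.7% × C
C − 0.7% × C = 109237.92 + 1090.17 + 203.39 + 394.05 + 1551.31
0.993 × C = 112476.84
C = 112476.84 / 0.993 = 113269.73
Insurance premium = 0.7% × 113269.73 = 792.89
Import duty = 113269.73 × 2.6% = 2945.01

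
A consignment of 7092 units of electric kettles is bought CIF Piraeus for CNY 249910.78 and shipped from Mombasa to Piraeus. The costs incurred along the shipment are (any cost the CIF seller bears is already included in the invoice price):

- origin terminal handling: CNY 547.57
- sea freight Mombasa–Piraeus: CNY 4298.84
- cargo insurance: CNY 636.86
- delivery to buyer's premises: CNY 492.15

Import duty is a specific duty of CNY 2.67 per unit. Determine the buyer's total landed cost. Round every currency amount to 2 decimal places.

CIF: the seller pays costs through ocean freight and marine insurance to the destination port.
Already in the invoice (seller's account under CIF): origin terminal, freight, insurance — exclude.
The CIF price already equals the CIF value: 249910.78
Import duty = 7092 × 2.67 = 18935.64
Buyer bears: delivery 492.15 + duty 18935.64 = 19427.79
Landed cost = invoice 249910.78 + 19427.79 = 269338.57

Total landed cost: CNY 269338.57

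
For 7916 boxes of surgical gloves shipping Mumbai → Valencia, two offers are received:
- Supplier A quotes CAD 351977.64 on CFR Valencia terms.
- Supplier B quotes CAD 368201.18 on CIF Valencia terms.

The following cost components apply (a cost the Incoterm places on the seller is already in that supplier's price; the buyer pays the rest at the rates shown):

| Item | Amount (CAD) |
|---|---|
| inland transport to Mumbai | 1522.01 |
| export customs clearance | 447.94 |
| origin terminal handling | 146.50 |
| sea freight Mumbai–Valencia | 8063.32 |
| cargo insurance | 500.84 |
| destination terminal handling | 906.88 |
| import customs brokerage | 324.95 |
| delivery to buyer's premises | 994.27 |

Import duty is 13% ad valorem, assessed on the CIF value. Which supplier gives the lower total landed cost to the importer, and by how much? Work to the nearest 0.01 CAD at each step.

Supplier A (CFR):
CIF value = CFR price + insurance = 351977.64 + 500.84 = 352478.48
Import duty = 352478.48 × 13% = 45822.20
Buyer bears (A): 500.84 + 906.88 + 324.95 + 994.27 = 2726.94
Landed cost (A) = invoice 351977.64 + 2726.94 + duty 45822.20 = 400526.78
Supplier B (CIF):
The CIF price already equals the CIF value: 368201.18
Import duty = 368201.18 × 13% = 47866.15
Buyer bears (B): 906.88 + 324.95 + 994.27 = 2226.10
Landed cost (B) = invoice 368201.18 + 2226.10 + duty 47866.15 = 418293.43
Difference = |400526.78 − 418293.43| = 17766.65

Supplier A is cheaper by CAD 17766.65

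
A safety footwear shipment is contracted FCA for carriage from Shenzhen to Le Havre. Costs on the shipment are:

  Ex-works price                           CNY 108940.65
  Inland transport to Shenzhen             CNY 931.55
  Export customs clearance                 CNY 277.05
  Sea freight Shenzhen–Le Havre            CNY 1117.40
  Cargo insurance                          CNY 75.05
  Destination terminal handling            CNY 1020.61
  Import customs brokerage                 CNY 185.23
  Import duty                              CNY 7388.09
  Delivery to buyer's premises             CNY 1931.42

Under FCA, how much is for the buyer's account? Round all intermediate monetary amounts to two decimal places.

FCA: the seller delivers export-cleared goods to the carrier; the buyer bears costs from that point.
Seller's account: goods 108940.65 + inland to port 931.55 + export clearance 277.05 = 110149.25
Buyer's account: freight 1117.40 + insurance 75.05 + destination terminal 1020.61 + brokerage 185.23 + duty 7388.09 + delivery 1931.42 = 11717.80

Buyer's account: CNY 11717.80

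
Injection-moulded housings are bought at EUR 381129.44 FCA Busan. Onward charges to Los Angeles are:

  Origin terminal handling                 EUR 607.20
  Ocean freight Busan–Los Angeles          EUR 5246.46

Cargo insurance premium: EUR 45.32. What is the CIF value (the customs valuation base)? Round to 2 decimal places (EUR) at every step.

CIF value: EUR 387028.42

CIF = FCA price + pre-shipment costs + freight + insurance
CIF = 381129.44 + 607.20 + 5246.46 + 45.32 = 387028.42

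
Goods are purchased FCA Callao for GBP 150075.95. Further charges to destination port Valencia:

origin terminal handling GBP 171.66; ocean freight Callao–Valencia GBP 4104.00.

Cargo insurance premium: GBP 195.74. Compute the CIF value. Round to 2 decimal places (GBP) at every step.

CIF value: GBP 154547.35

CIF = FCA price + pre-shipment costs + freight + insurance
CIF = 150075.95 + 171.66 + 4104.00 + 195.74 = 154547.35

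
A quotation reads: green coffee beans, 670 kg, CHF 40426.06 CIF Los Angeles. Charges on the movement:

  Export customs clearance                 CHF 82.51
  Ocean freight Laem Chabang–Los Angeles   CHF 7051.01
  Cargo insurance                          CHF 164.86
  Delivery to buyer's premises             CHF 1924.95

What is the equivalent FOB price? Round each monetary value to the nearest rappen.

FOB price: CHF 33210.19

Not relevant to the conversion: export clearance — on the seller under both CIF and FOB; already in the CIF price and stays in the FOB price. delivery — on the buyer under both terms; not part of either seller's price.
From CIF to FOB, the seller no longer bears: freight, insurance.
FOB price = 40426.06 − 7051.01 − 164.86 = 33210.19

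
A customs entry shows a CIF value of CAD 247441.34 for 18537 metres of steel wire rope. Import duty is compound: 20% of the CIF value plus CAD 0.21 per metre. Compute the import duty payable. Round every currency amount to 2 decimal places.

Ad valorem component: 247441.34 × 20% = 49488.27
Specific component: 18537 × 0.21 = 3892.77
Import duty = 49488.27 + 3892.77 = 53381.04

Import duty: CAD 53381.04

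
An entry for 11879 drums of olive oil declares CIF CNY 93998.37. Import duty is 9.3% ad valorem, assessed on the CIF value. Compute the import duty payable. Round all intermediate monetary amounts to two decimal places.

Import duty = 93998.37 × 9.3% = 8741.85

Import duty: CNY 8741.85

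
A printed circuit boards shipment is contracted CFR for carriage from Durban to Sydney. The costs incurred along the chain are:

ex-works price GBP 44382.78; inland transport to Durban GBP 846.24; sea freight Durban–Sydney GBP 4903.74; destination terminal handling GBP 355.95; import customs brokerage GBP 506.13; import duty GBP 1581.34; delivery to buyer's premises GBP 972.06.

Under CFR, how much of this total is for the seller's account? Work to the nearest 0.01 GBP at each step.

Seller's account: GBP 50132.76

CFR: the seller pays costs through ocean freight to the destination port, but not insurance.
Seller's account: goods 44382.78 + inland to port 846.24 + freight 4903.74 = 50132.76
Buyer's account: destination terminal 355.95 + brokerage 506.13 + duty 1581.34 + delivery 972.06 = 3415.48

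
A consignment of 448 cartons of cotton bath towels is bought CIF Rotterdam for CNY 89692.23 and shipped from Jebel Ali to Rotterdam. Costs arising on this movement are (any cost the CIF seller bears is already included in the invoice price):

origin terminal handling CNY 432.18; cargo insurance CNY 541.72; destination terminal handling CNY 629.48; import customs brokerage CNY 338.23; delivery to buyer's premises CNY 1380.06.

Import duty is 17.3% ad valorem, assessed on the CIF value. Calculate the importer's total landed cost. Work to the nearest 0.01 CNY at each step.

Total landed cost: CNY 107556.76

CIF: the seller pays costs through ocean freight and marine insurance to the destination port.
Already in the invoice (seller's account under CIF): origin terminal, insurance — exclude.
The CIF price already equals the CIF value: 89692.23
Import duty = 89692.23 × 17.3% = 15516.76
Buyer bears: destination terminal 629.48 + brokerage 338.23 + delivery 1380.06 + duty 15516.76 = 17864.53
Landed cost = invoice 89692.23 + 17864.53 = 107556.76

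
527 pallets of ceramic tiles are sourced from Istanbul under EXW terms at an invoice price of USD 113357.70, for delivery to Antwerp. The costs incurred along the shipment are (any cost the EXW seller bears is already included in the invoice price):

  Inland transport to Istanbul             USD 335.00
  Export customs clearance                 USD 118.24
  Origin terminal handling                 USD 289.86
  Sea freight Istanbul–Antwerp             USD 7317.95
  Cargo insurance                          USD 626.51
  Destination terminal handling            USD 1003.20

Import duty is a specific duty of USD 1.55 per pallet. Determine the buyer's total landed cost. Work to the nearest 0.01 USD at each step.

Total landed cost: USD 123865.31

EXW: the seller makes goods available at their premises; the buyer bears all onward costs.
CIF value = EXW price + inland to port + export clearance + origin terminal + freight + insurance = 113357.70 + 335.00 + 118.24 + 289.86 + 7317.95 + 626.51 = 122045.26
Import duty = 527 × 1.55 = 816.85
Buyer bears: inland to port 335.00 + export clearance 118.24 + origin terminal 289.86 + freight 7317.95 + insurance 626.51 + destination terminal 1003.20 + duty 816.85 = 10507.61
Landed cost = invoice 113357.70 + 10507.61 = 123865.31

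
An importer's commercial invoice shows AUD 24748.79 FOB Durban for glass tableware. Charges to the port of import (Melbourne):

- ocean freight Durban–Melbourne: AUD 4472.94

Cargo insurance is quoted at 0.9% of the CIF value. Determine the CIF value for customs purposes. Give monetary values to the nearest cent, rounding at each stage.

CIF value: AUD 29487.11

Let C be the CIF value. C = FOB price + freight + 0.9% × C
C − 0.9% × C = 24748.79 + 4472.94
0.991 × C = 29221.73
C = 29221.73 / 0.991 = 29487.11
Insurance premium = 0.9% × 29487.11 = 265.38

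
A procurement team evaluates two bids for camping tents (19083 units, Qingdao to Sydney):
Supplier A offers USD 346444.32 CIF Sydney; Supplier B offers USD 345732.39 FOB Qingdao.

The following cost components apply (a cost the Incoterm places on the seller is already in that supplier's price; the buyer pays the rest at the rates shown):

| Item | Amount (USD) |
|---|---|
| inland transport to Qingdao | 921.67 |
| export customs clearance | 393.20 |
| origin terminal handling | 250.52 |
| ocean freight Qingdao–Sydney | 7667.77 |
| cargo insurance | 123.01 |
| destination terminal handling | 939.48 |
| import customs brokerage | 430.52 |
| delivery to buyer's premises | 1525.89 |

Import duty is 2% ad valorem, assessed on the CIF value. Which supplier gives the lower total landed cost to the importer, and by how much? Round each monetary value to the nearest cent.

Supplier A (CIF):
The CIF price already equals the CIF value: 346444.32
Import duty = 346444.32 × 2% = 6928.89
Buyer bears (A): 939.48 + 430.52 + 1525.89 = 2895.89
Landed cost (A) = invoice 346444.32 + 2895.89 + duty 6928.89 = 356269.10
Supplier B (FOB):
CIF value = FOB price + freight + insurance = 345732.39 + 7667.77 + 123.01 = 353523.17
Import duty = 353523.17 × 2% = 7070.46
Buyer bears (B): 7667.77 + 123.01 + 939.48 + 430.52 + 1525.89 = 10686.67
Landed cost (B) = invoice 345732.39 + 10686.67 + duty 7070.46 = 363489.52
Difference = |356269.10 − 363489.52| = 7220.42

Supplier A is cheaper by USD 7220.42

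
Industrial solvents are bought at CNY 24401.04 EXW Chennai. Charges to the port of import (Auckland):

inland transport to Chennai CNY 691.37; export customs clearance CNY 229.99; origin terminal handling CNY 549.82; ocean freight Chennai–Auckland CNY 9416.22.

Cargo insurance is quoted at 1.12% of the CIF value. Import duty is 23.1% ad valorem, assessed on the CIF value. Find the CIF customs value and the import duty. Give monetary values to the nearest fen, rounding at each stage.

CIF value: CNY 35688.15; import duty: CNY 8243.96

Let C be the CIF value. C = EXW price + pre-shipment costs + freight + 1.12% × C
C − 1.12% × C = 24401.04 + 691.37 + 229.99 + 549.82 + 9416.22
0.9888 × C = 35288.44
C = 35288.44 / 0.9888 = 35688.15
Insurance premium = 1.12% × 35688.15 = 399.71
Import duty = 35688.15 × 23.1% = 8243.96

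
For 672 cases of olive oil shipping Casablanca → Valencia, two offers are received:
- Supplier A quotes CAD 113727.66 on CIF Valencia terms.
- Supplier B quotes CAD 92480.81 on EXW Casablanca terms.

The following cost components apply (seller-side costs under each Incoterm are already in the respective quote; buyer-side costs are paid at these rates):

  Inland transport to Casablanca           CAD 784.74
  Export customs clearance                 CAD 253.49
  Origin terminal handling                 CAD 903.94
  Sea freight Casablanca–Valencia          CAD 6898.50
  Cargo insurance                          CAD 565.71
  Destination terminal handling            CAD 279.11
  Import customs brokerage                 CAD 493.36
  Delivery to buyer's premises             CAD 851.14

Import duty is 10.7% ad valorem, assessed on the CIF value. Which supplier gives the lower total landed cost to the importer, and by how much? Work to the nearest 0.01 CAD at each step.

Supplier A (CIF):
The CIF price already equals the CIF value: 113727.66
Import duty = 113727.66 × 10.7% = 12168.86
Buyer bears (A): 279.11 + 493.36 + 851.14 = 1623.61
Landed cost (A) = invoice 113727.66 + 1623.61 + duty 12168.86 = 127520.13
Supplier B (EXW):
CIF value = EXW price + inland to port + export clearance + origin terminal + freight + insurance = 92480.81 + 784.74 + 253.49 + 903.94 + 6898.50 + 565.71 = 101887.19
Import duty = 101887.19 × 10.7% = 10901.93
Buyer bears (B): 784.74 + 253.49 + 903.94 + 6898.50 + 565.71 + 279.11 + 493.36 + 851.14 = 11029.99
Landed cost (B) = invoice 92480.81 + 11029.99 + duty 10901.93 = 114412.73
Difference = |127520.13 − 114412.73| = 13107.40

Supplier B is cheaper by CAD 13107.40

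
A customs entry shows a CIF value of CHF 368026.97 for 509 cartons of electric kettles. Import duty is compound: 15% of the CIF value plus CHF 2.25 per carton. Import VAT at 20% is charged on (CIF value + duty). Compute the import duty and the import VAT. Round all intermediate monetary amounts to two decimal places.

Import duty: CHF 56349.30; import VAT: CHF 84875.25

Ad valorem component: 368026.97 × 15% = 55204.05
Specific component: 509 × 2.25 = 1145.25
Import duty = 55204.05 + 1145.25 = 56349.30
VAT base = CIF + duty = 368026.97 + 56349.30 = 424376.27
Import VAT = 424376.27 × 20% = 84875.25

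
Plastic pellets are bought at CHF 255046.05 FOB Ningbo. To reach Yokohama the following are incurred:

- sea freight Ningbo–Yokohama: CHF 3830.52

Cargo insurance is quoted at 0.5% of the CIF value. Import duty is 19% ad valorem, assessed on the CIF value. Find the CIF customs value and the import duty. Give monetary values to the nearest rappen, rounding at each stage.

Let C be the CIF value. C = FOB price + freight + 0.5% × C
C − 0.5% × C = 255046.05 + 3830.52
0.995 × C = 258876.57
C = 258876.57 / 0.995 = 260177.46
Insurance premium = 0.5% × 260177.46 = 1300.89
Import duty = 260177.46 × 19% = 49433.72

CIF value: CHF 260177.46; import duty: CHF 49433.72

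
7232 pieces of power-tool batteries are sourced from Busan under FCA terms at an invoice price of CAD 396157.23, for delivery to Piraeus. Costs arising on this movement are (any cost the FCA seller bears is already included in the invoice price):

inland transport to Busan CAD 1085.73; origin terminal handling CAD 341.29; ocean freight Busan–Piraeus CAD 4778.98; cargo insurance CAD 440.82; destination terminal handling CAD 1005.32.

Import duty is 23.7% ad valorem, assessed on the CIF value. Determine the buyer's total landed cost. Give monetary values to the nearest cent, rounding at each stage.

Total landed cost: CAD 497930.88

FCA: the seller delivers export-cleared goods to the carrier; the buyer bears costs from that point.
Already in the invoice (seller's account under FCA): inland to port — exclude.
CIF value = FCA price + origin terminal + freight + insurance = 396157.23 + 341.29 + 4778.98 + 440.82 = 401718.32
Import duty = 401718.32 × 23.7% = 95207.24
Buyer bears: origin terminal 341.29 + freight 4778.98 + insurance 440.82 + destination terminal 1005.32 + duty 95207.24 = 101773.65
Landed cost = invoice 396157.23 + 101773.65 = 497930.88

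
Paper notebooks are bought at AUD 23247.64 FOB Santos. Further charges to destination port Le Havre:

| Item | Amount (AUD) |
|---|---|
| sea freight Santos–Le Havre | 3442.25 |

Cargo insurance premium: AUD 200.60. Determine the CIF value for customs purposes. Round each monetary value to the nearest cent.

CIF = FOB price + freight + insurance
CIF = 23247.64 + 3442.25 + 200.60 = 26890.49

CIF value: AUD 26890.49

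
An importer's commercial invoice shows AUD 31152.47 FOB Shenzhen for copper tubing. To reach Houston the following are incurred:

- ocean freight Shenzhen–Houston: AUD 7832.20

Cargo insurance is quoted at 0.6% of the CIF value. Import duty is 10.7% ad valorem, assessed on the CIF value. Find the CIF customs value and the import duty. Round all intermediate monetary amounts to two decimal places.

Let C be the CIF value. C = FOB price + freight + 0.6% × C
C − 0.6% × C = 31152.47 + 7832.20
0.994 × C = 38984.67
C = 38984.67 / 0.994 = 39219.99
Insurance premium = 0.6% × 39219.99 = 235.32
Import duty = 39219.99 × 10.7% = 4196.54

CIF value: AUD 39219.99; import duty: AUD 4196.54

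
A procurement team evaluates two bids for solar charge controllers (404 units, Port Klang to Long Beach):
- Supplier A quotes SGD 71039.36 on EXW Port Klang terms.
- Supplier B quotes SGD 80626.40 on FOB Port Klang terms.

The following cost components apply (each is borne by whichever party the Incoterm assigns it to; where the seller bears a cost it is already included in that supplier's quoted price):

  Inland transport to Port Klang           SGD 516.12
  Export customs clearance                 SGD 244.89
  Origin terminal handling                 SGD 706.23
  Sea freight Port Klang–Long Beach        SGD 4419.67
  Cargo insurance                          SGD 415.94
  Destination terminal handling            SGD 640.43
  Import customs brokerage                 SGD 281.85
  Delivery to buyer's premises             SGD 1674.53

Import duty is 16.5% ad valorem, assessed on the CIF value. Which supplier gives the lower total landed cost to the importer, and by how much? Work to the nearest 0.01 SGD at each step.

Supplier A (EXW):
CIF value = EXW price + inland to port + export clearance + origin terminal + freight + insurance = 71039.36 + 516.12 + 244.89 + 706.23 + 4419.67 + 415.94 = 77342.21
Import duty = 77342.21 × 16.5% = 12761.46
Buyer bears (A): 516.12 + 244.89 + 706.23 + 4419.67 + 415.94 + 640.43 + 281.85 + 1674.53 = 8899.66
Landed cost (A) = invoice 71039.36 + 8899.66 + duty 12761.46 = 92700.48
Supplier B (FOB):
CIF value = FOB price + freight + insurance = 80626.40 + 4419.67 + 415.94 = 85462.01
Import duty = 85462.01 × 16.5% = 14101.23
Buyer bears (B): 4419.67 + 415.94 + 640.43 + 281.85 + 1674.53 = 7432.42
Landed cost (B) = invoice 80626.40 + 7432.42 + duty 14101.23 = 102160.05
Difference = |92700.48 − 102160.05| = 9459.57

Supplier A is cheaper by SGD 9459.57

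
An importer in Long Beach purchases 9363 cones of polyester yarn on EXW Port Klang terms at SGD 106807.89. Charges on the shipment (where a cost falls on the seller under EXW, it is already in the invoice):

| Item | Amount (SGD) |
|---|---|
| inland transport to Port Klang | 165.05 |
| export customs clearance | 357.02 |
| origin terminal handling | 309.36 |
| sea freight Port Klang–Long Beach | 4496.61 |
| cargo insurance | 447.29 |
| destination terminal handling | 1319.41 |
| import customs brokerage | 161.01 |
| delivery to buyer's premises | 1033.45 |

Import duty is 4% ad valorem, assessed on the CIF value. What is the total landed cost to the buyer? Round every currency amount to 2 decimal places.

EXW: the seller makes goods available at their premises; the buyer bears all onward costs.
CIF value = EXW price + inland to port + export clearance + origin terminal + freight + insurance = 106807.89 + 165.05 + 357.02 + 309.36 + 4496.61 + 447.29 = 112583.22
Import duty = 112583.22 × 4% = 4503.33
Buyer bears: inland to port 165.05 + export clearance 357.02 + origin terminal 309.36 + freight 4496.61 + insurance 447.29 + destination terminal 1319.41 + brokerage 161.01 + delivery 1033.45 + duty 4503.33 = 12792.53
Landed cost = invoice 106807.89 + 12792.53 = 119600.42

Total landed cost: SGD 119600.42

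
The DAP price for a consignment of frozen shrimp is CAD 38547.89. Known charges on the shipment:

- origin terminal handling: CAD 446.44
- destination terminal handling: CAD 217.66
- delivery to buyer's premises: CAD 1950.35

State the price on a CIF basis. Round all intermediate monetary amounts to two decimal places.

Not relevant to the conversion: origin terminal — on the seller under both DAP and CIF; already in the DAP price and stays in the CIF price.
From DAP to CIF, the seller no longer bears: destination terminal, delivery.
CIF price = 38547.89 − 217.66 − 1950.35 = 36379.88

CIF price: CAD 36379.88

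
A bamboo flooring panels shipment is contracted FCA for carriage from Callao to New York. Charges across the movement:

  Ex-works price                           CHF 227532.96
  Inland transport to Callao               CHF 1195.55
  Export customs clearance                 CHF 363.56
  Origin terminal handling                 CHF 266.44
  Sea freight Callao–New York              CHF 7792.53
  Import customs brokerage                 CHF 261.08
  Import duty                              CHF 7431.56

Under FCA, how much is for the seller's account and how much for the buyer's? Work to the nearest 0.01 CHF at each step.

FCA: the seller delivers export-cleared goods to the carrier; the buyer bears costs from that point.
Seller's account: goods 227532.96 + inland to port 1195.55 + export clearance 363.56 = 229092.07
Buyer's account: origin terminal 266.44 + freight 7792.53 + brokerage 261.08 + duty 7431.56 = 15751.61

Seller: CHF 229092.07; buyer: CHF 15751.61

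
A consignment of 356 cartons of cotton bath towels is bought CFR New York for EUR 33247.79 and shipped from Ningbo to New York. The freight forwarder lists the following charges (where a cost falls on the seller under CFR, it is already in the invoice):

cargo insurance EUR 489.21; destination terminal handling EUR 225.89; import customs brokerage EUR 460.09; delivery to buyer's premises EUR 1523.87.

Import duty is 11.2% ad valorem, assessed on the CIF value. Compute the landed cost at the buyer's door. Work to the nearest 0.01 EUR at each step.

CFR: the seller pays costs through ocean freight to the destination port, but not insurance.
CIF value = CFR price + insurance = 33247.79 + 489.21 = 33737.00
Import duty = 33737.00 × 11.2% = 3778.54
Buyer bears: insurance 489.21 + destination terminal 225.89 + brokerage 460.09 + delivery 1523.87 + duty 3778.54 = 6477.60
Landed cost = invoice 33247.79 + 6477.60 = 39725.39

Total landed cost: EUR 39725.39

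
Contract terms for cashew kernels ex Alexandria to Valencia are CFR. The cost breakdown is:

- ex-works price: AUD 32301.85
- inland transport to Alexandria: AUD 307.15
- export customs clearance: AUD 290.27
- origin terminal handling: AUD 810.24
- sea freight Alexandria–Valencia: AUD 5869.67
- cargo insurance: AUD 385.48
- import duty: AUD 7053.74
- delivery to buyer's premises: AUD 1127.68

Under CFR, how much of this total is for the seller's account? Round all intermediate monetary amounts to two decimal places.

CFR: the seller pays costs through ocean freight to the destination port, but not insurance.
Seller's account: goods 32301.85 + inland to port 307.15 + export clearance 290.27 + origin terminal 810.24 + freight 5869.67 = 39579.18
Buyer's account: insurance 385.48 + duty 7053.74 + delivery 1127.68 = 8566.90

Seller's account: AUD 39579.18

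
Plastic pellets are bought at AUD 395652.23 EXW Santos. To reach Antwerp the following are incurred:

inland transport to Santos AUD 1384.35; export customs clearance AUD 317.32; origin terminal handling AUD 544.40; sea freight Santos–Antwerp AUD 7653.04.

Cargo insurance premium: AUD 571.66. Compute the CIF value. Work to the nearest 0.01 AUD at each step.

CIF value: AUD 406123.00

CIF = EXW price + pre-shipment costs + freight + insurance
CIF = 395652.23 + 1384.35 + 317.32 + 544.40 + 7653.04 + 571.66 = 406123.00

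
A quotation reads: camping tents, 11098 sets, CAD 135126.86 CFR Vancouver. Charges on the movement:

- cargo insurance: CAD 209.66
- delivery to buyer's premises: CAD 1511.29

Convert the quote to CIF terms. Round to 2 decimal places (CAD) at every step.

CIF price: CAD 135336.52

Not relevant to the conversion: delivery — on the buyer under both terms; not part of either seller's price.
From CFR to CIF, the seller additionally bears: insurance.
CIF price = 135126.86 + 209.66 = 135336.52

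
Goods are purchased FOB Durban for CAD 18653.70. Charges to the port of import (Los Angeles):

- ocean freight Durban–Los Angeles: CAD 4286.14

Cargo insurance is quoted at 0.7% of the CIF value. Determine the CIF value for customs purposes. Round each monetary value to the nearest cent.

CIF value: CAD 23101.55

Let C be the CIF value. C = FOB price + freight + 0.7% × C
C − 0.7% × C = 18653.70 + 4286.14
0.993 × C = 22939.84
C = 22939.84 / 0.993 = 23101.55
Insurance premium = 0.7% × 23101.55 = 161.71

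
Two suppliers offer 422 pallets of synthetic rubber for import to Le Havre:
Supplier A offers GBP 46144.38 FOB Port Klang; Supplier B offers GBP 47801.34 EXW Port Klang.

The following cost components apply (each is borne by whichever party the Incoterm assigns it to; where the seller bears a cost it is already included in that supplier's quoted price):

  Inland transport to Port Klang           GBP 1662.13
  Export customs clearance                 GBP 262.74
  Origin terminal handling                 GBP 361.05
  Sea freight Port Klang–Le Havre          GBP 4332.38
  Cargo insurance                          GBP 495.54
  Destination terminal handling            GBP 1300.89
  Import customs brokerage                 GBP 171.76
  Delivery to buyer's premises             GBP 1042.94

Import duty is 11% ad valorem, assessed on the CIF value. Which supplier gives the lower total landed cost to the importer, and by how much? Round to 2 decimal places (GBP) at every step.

Supplier A (FOB):
CIF value = FOB price + freight + insurance = 46144.38 + 4332.38 + 495.54 = 50972.30
Import duty = 50972.30 × 11% = 5606.95
Buyer bears (A): 4332.38 + 495.54 + 1300.89 + 171.76 + 1042.94 = 7343.51
Landed cost (A) = invoice 46144.38 + 7343.51 + duty 5606.95 = 59094.84
Supplier B (EXW):
CIF value = EXW price + inland to port + export clearance + origin terminal + freight + insurance = 47801.34 + 1662.13 + 262.74 + 361.05 + 4332.38 + 495.54 = 54915.18
Import duty = 54915.18 × 11% = 6040.67
Buyer bears (B): 1662.13 + 262.74 + 361.05 + 4332.38 + 495.54 + 1300.89 + 171.76 + 1042.94 = 9629.43
Landed cost (B) = invoice 47801.34 + 9629.43 + duty 6040.67 = 63471.44
Difference = |59094.84 − 63471.44| = 4376.60

Supplier A is cheaper by GBP 4376.60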